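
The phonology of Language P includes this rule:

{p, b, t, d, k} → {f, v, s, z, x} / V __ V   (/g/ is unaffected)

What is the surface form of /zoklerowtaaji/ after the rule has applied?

zoklerowtaaji

No segment of /zoklerowtaaji/ meets the structural description of the rule, so the form surfaces unchanged.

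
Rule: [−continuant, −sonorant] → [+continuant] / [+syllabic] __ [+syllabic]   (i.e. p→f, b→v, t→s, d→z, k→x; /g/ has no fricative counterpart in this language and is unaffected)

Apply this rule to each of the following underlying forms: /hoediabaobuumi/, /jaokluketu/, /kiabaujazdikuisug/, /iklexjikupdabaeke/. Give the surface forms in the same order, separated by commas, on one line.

hoeziavaovuumi, jaokluxesu, kiavaujazdixuisug, iklexjixupdavaexe

/hoediabaobuumi/: /d/ is a stop between vowels /e/ and /i/, so it spirantizes to the fricative [z]. /b/ is a stop between vowels /a/ and /a/, so it spirantizes to the fricative [v]. /b/ is a stop between vowels /o/ and /u/, so it spirantizes to the fricative [v]. → [hoeziavaovuumi].
/jaokluketu/: /k/ is a stop between vowels /u/ and /e/, so it spirantizes to the fricative [x]. /t/ is a stop between vowels /e/ and /u/, so it spirantizes to the fricative [s]. → [jaokluxesu].
/kiabaujazdikuisug/: /b/ is a stop between vowels /a/ and /a/, so it spirantizes to the fricative [v]. /k/ is a stop between vowels /i/ and /u/, so it spirantizes to the fricative [x]. → [kiavaujazdixuisug].
/iklexjikupdabaeke/: /k/ is a stop between vowels /i/ and /u/, so it spirantizes to the fricative [x]. /b/ is a stop between vowels /a/ and /a/, so it spirantizes to the fricative [v]. /k/ is a stop between vowels /e/ and /e/, so it spirantizes to the fricative [x]. → [iklexjixupdavaexe].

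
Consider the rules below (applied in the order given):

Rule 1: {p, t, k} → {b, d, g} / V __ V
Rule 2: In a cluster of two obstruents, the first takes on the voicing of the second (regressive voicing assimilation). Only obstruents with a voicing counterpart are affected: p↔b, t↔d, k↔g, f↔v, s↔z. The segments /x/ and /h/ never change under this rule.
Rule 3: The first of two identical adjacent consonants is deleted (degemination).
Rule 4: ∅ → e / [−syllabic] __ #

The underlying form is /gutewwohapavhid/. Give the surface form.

gudewohabafhide

Rule 1 (intervocalic voicing): /t/ is a voiceless stop between vowels /u/ and /e/, so it voices to [d]. /p/ is a voiceless stop between vowels /a/ and /a/, so it voices to [b]. /gutewwohapavhid/ → gudewwohabavhid.
Rule 2 (regressive voicing assimilation): /v/ precedes the voiceless obstruent /h/, so it devoices to [f] by assimilation. /gudewwohabavhid/ → gudewwohabafhid.
Rule 3 (degemination): /ww/ is a geminate; the first /w/ deletes. /gudewwohabafhid/ → gudewohabafhid.
Rule 4 (final e-epenthesis): the form ends in the consonant /d/, so [e] is inserted word-finally. /gudewohabafhid/ → gudewohabafhide.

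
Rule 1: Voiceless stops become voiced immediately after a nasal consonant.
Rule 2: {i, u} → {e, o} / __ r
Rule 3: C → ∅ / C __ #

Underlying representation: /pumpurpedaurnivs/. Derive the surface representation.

Rule 1 (post-nasal voicing): /p/ is a voiceless stop immediately after the nasal /m/, so it voices to [b]. /pumpurpedaurnivs/ → pumburpedaurnivs.
Rule 2 (pre-rhotic lowering): /u/ is a high vowel immediately before /r/, so it lowers to [o]. /u/ is a high vowel immediately before /r/, so it lowers to [o]. /pumburpedaurnivs/ → pumborpedaornivs.
Rule 3 (final cluster simplification): /s/ is the second consonant of a word-final cluster /vs/, so it deletes. /pumborpedaornivs/ → pumborpedaorniv.

pumborpedaorniv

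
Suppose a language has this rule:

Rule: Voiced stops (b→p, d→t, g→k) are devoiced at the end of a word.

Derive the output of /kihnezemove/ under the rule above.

No segment of /kihnezemove/ meets the structural description of the rule, so the form surfaces unchanged.

kihnezemove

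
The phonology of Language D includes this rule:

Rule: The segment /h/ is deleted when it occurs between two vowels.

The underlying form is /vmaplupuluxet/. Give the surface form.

No segment of /vmaplupuluxet/ meets the structural description of the rule, so the form surfaces unchanged.

vmaplupuluxet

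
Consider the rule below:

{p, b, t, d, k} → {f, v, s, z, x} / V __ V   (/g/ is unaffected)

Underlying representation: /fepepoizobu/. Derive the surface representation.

fefefoizovu

/p/ is a stop between vowels /e/ and /e/, so it spirantizes to the fricative [f].
/p/ is a stop between vowels /e/ and /o/, so it spirantizes to the fricative [f].
/b/ is a stop between vowels /o/ and /u/, so it spirantizes to the fricative [v].
Surface form: [fefefoizovu].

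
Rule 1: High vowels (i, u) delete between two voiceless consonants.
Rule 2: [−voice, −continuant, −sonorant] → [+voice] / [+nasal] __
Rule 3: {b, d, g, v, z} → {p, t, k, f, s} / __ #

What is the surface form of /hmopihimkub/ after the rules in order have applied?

Rule 1 (high vowel syncope): /i/ is a high vowel flanked by voiceless consonants /p/ and /h/, so it deletes. /hmopihimkub/ → hmophimkub.
Rule 2 (post-nasal voicing): /k/ is a voiceless stop immediately after the nasal /m/, so it voices to [g]. /hmophimkub/ → hmophimgub.
Rule 3 (final devoicing): /b/ is a voiced obstruent in word-final position, so it devoices to [p]. /hmophimgub/ → hmophimgup.

hmophimgup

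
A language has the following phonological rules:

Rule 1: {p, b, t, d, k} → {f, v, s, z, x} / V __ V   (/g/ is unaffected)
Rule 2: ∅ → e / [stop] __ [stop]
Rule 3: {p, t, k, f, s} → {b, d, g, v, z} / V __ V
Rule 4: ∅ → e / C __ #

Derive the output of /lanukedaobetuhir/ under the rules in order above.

lanuxezaovezuhire

Rule 1 (intervocalic spirantization): /k/ is a stop between vowels /u/ and /e/, so it spirantizes to the fricative [x]. /d/ is a stop between vowels /e/ and /a/, so it spirantizes to the fricative [z]. /b/ is a stop between vowels /o/ and /e/, so it spirantizes to the fricative [v]. /t/ is a stop between vowels /e/ and /u/, so it spirantizes to the fricative [s]. /lanukedaobetuhir/ → lanuxezaovesuhir.
Rule 2 (stop-cluster e-epenthesis): no segment meets the environment; /lanuxezaovesuhir/ is unchanged.
Rule 3 (intervocalic voicing): /s/ is a voiceless obstruent between vowels /e/ and /u/, so it voices to [z]. /lanuxezaovesuhir/ → lanuxezaovezuhir.
Rule 4 (final e-epenthesis): the form ends in the consonant /r/, so [e] is inserted word-finally. /lanuxezaovezuhir/ → lanuxezaovezuhire.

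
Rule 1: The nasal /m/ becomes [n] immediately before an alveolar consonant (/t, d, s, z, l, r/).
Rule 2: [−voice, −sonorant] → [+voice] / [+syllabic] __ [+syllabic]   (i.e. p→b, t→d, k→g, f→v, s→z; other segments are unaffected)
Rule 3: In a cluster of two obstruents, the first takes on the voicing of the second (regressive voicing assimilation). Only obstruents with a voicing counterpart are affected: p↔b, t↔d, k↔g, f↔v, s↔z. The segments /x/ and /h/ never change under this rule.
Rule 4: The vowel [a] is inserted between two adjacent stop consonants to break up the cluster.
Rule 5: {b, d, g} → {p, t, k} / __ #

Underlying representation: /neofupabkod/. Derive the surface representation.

Rule 1 (nasal place assimilation): no segment meets the environment; /neofupabkod/ is unchanged.
Rule 2 (intervocalic voicing): /f/ is a voiceless obstruent between vowels /o/ and /u/, so it voices to [v]. /p/ is a voiceless obstruent between vowels /u/ and /a/, so it voices to [b]. /neofupabkod/ → neovubabkod.
Rule 3 (regressive voicing assimilation): /b/ precedes the voiceless obstruent /k/, so it devoices to [p] by assimilation. /neovubabkod/ → neovubapkod.
Rule 4 (stop-cluster a-epenthesis): /p/ and /k/ form a stop–stop cluster, so [a] is inserted between them. /neovubapkod/ → neovubapakod.
Rule 5 (final devoicing): /d/ is a voiced stop in word-final position, so it devoices to [t]. /neovubapakod/ → neovubapakot.

neovubapakot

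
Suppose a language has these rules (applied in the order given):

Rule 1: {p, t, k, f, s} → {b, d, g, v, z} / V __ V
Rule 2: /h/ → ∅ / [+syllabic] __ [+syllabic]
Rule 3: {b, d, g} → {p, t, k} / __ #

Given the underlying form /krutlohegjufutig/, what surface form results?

Rule 1 (intervocalic voicing): /f/ is a voiceless obstruent between vowels /u/ and /u/, so it voices to [v]. /t/ is a voiceless obstruent between vowels /u/ and /i/, so it voices to [d]. /krutlohegjufutig/ → krutlohegjuvudig.
Rule 2 (intervocalic h-deletion): /h/ occurs between vowels /o/ and /e/, so it deletes. /krutlohegjuvudig/ → krutloegjuvudig.
Rule 3 (final devoicing): /g/ is a voiced stop in word-final position, so it devoices to [k]. /krutloegjuvudig/ → krutloegjuvudik.

krutloegjuvudik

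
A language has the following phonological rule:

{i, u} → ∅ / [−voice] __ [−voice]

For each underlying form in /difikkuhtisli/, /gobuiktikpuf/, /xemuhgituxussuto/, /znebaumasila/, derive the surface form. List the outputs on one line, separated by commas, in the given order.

/difikkuhtisli/: /i/ is a high vowel flanked by voiceless consonants /f/ and /k/, so it deletes. /u/ is a high vowel flanked by voiceless consonants /k/ and /h/, so it deletes. /i/ is a high vowel flanked by voiceless consonants /t/ and /s/, so it deletes. → [difkkhtsli].
/gobuiktikpuf/: /i/ is a high vowel flanked by voiceless consonants /t/ and /k/, so it deletes. /u/ is a high vowel flanked by voiceless consonants /p/ and /f/, so it deletes. → [gobuiktkpf].
/xemuhgituxussuto/: /u/ is a high vowel flanked by voiceless consonants /t/ and /x/, so it deletes. /u/ is a high vowel flanked by voiceless consonants /x/ and /s/, so it deletes. /u/ is a high vowel flanked by voiceless consonants /s/ and /t/, so it deletes. → [xemuhgitxssto].
/znebaumasila/: the rule's environment is not met; surfaces unchanged as [znebaumasila].

difkkhtsli, gobuiktkpf, xemuhgitxssto, znebaumasila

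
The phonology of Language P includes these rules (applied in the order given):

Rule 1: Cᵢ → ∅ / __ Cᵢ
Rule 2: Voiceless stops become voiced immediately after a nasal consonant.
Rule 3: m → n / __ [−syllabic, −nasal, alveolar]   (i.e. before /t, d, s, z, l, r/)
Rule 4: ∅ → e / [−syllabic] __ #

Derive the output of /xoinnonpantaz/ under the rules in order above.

xoinonbandaze

Rule 1 (degemination): /nn/ is a geminate; the first /n/ deletes. /xoinnonpantaz/ → xoinonpantaz.
Rule 2 (post-nasal voicing): /p/ is a voiceless stop immediately after the nasal /n/, so it voices to [b]. /t/ is a voiceless stop immediately after the nasal /n/, so it voices to [d]. /xoinonpantaz/ → xoinonbandaz.
Rule 3 (nasal place assimilation): no segment meets the environment; /xoinonbandaz/ is unchanged.
Rule 4 (final e-epenthesis): the form ends in the consonant /z/, so [e] is inserted word-finally. /xoinonbandaz/ → xoinonbandaze.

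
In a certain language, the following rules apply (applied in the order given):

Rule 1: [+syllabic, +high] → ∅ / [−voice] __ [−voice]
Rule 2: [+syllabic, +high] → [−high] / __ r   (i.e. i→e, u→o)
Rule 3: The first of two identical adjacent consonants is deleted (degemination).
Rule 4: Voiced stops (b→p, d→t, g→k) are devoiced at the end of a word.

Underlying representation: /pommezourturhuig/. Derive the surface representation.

Rule 1 (high vowel syncope): no segment meets the environment; /pommezourturhuig/ is unchanged.
Rule 2 (pre-rhotic lowering): /u/ is a high vowel immediately before /r/, so it lowers to [o]. /u/ is a high vowel immediately before /r/, so it lowers to [o]. /pommezourturhuig/ → pommezoortorhuig.
Rule 3 (degemination): /mm/ is a geminate; the first /m/ deletes. /pommezoortorhuig/ → pomezoortorhuig.
Rule 4 (final devoicing): /g/ is a voiced stop in word-final position, so it devoices to [k]. /pomezoortorhuig/ → pomezoortorhuik.

pomezoortorhuik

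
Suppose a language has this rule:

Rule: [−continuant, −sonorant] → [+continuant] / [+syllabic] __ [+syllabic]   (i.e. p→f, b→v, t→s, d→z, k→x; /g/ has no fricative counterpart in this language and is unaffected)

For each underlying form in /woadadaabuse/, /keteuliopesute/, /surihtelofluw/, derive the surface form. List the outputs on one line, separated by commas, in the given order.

/woadadaabuse/: /d/ is a stop between vowels /a/ and /a/, so it spirantizes to the fricative [z]. /d/ is a stop between vowels /a/ and /a/, so it spirantizes to the fricative [z]. /b/ is a stop between vowels /a/ and /u/, so it spirantizes to the fricative [v]. → [woazazaavuse].
/keteuliopesute/: /t/ is a stop between vowels /e/ and /e/, so it spirantizes to the fricative [s]. /p/ is a stop between vowels /o/ and /e/, so it spirantizes to the fricative [f]. /t/ is a stop between vowels /u/ and /e/, so it spirantizes to the fricative [s]. → [keseuliofesuse].
/surihtelofluw/: the rule's environment is not met; surfaces unchanged as [surihtelofluw].

woazazaavuse, keseuliofesuse, surihtelofluw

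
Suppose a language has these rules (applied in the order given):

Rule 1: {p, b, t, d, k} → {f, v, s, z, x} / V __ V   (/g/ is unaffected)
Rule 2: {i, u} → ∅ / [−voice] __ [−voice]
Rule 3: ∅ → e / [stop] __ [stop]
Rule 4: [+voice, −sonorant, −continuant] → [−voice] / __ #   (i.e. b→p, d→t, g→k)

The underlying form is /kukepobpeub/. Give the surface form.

kxefobepeup

Rule 1 (intervocalic spirantization): /k/ is a stop between vowels /u/ and /e/, so it spirantizes to the fricative [x]. /p/ is a stop between vowels /e/ and /o/, so it spirantizes to the fricative [f]. /kukepobpeub/ → kuxefobpeub.
Rule 2 (high vowel syncope): /u/ is a high vowel flanked by voiceless consonants /k/ and /x/, so it deletes. /kuxefobpeub/ → kxefobpeub.
Rule 3 (stop-cluster e-epenthesis): /b/ and /p/ form a stop–stop cluster, so [e] is inserted between them. /kxefobpeub/ → kxefobepeub.
Rule 4 (final devoicing): /b/ is a voiced stop in word-final position, so it devoices to [p]. /kxefobepeub/ → kxefobepeup.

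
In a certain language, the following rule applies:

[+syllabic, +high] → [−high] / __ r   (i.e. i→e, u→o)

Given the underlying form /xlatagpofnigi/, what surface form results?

xlatagpofnigi

No segment of /xlatagpofnigi/ meets the structural description of the rule, so the form surfaces unchanged.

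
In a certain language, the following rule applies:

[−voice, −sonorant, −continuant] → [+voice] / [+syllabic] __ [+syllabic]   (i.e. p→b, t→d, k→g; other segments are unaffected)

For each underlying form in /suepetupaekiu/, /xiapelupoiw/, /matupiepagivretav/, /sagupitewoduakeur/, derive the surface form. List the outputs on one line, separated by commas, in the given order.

suebedubaegiu, xiabeluboiw, madubiebagivredav, sagubidewoduageur

/suepetupaekiu/: /p/ is a voiceless stop between vowels /e/ and /e/, so it voices to [b]. /t/ is a voiceless stop between vowels /e/ and /u/, so it voices to [d]. /p/ is a voiceless stop between vowels /u/ and /a/, so it voices to [b]. /k/ is a voiceless stop between vowels /e/ and /i/, so it voices to [g]. → [suebedubaegiu].
/xiapelupoiw/: /p/ is a voiceless stop between vowels /a/ and /e/, so it voices to [b]. /p/ is a voiceless stop between vowels /u/ and /o/, so it voices to [b]. → [xiabeluboiw].
/matupiepagivretav/: /t/ is a voiceless stop between vowels /a/ and /u/, so it voices to [d]. /p/ is a voiceless stop between vowels /u/ and /i/, so it voices to [b]. /p/ is a voiceless stop between vowels /e/ and /a/, so it voices to [b]. /t/ is a voiceless stop between vowels /e/ and /a/, so it voices to [d]. → [madubiebagivredav].
/sagupitewoduakeur/: /p/ is a voiceless stop between vowels /u/ and /i/, so it voices to [b]. /t/ is a voiceless stop between vowels /i/ and /e/, so it voices to [d]. /k/ is a voiceless stop between vowels /a/ and /e/, so it voices to [g]. → [sagubidewoduageur].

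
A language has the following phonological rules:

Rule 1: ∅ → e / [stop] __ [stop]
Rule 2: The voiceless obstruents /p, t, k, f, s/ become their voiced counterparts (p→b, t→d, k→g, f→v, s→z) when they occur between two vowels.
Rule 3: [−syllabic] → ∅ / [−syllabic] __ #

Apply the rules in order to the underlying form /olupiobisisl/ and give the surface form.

olubiobizis

Rule 1 (stop-cluster e-epenthesis): no segment meets the environment; /olupiobisisl/ is unchanged.
Rule 2 (intervocalic voicing): /p/ is a voiceless obstruent between vowels /u/ and /i/, so it voices to [b]. /s/ is a voiceless obstruent between vowels /i/ and /i/, so it voices to [z]. /olupiobisisl/ → olubiobizisl.
Rule 3 (final cluster simplification): /l/ is the second consonant of a word-final cluster /sl/, so it deletes. /olubiobizisl/ → olubiobizis.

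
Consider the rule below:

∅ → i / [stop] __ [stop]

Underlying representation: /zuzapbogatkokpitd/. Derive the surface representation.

zuzapibogatikokipitid

/p/ and /b/ form a stop–stop cluster, so [i] is inserted between them.
/t/ and /k/ form a stop–stop cluster, so [i] is inserted between them.
/k/ and /p/ form a stop–stop cluster, so [i] is inserted between them.
/t/ and /d/ form a stop–stop cluster, so [i] is inserted between them.
Surface form: [zuzapibogatikokipitid].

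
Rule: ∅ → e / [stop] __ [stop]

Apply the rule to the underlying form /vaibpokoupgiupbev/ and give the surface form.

vaibepokoupegiupebev

/b/ and /p/ form a stop–stop cluster, so [e] is inserted between them.
/p/ and /g/ form a stop–stop cluster, so [e] is inserted between them.
/p/ and /b/ form a stop–stop cluster, so [e] is inserted between them.
Surface form: [vaibepokoupegiupebev].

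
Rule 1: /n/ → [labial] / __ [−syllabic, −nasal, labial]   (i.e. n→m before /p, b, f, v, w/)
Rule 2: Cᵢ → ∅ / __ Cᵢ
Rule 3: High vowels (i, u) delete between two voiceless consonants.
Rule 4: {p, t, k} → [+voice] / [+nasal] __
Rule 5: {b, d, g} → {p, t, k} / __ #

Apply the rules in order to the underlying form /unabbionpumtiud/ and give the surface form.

unabiombumdiut

Rule 1 (nasal place assimilation): /n/ precedes the labial consonant /p/, so it assimilates in place to [m]. /unabbionpumtiud/ → unabbiompumtiud.
Rule 2 (degemination): /bb/ is a geminate; the first /b/ deletes. /unabbiompumtiud/ → unabiompumtiud.
Rule 3 (high vowel syncope): no segment meets the environment; /unabiompumtiud/ is unchanged.
Rule 4 (post-nasal voicing): /p/ is a voiceless stop immediately after the nasal /m/, so it voices to [b]. /t/ is a voiceless stop immediately after the nasal /m/, so it voices to [d]. /unabiompumtiud/ → unabiombumdiud.
Rule 5 (final devoicing): /d/ is a voiced stop in word-final position, so it devoices to [t]. /unabiombumdiud/ → unabiombumdiut.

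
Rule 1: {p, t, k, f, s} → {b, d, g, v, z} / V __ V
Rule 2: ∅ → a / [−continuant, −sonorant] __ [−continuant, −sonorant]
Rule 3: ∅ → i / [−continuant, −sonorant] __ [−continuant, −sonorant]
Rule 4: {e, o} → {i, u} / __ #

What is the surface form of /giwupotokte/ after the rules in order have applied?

Rule 1 (intervocalic voicing): /p/ is a voiceless obstruent between vowels /u/ and /o/, so it voices to [b]. /t/ is a voiceless obstruent between vowels /o/ and /o/, so it voices to [d]. /giwupotokte/ → giwubodokte.
Rule 2 (stop-cluster a-epenthesis): /k/ and /t/ form a stop–stop cluster, so [a] is inserted between them. /giwubodokte/ → giwubodokate.
Rule 3 (stop-cluster i-epenthesis): no segment meets the environment; /giwubodokate/ is unchanged.
Rule 4 (final vowel raising): /e/ is a mid vowel in word-final position, so it raises to [i]. /giwubodokate/ → giwubodokati.

giwubodokati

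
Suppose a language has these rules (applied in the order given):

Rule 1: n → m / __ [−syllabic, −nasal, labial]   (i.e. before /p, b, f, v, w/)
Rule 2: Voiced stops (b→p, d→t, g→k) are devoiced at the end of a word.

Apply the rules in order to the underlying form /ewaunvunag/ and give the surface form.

Rule 1 (nasal place assimilation): /n/ precedes the labial consonant /v/, so it assimilates in place to [m]. /ewaunvunag/ → ewaumvunag.
Rule 2 (final devoicing): /g/ is a voiced stop in word-final position, so it devoices to [k]. /ewaumvunag/ → ewaumvunak.

ewaumvunak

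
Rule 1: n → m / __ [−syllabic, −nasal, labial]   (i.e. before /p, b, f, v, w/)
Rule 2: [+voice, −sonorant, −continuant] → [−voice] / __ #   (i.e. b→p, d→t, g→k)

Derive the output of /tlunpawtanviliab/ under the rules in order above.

tlumpawtamviliap

Rule 1 (nasal place assimilation): /n/ precedes the labial consonant /p/, so it assimilates in place to [m]. /n/ precedes the labial consonant /v/, so it assimilates in place to [m]. /tlunpawtanviliab/ → tlumpawtamviliab.
Rule 2 (final devoicing): /b/ is a voiced stop in word-final position, so it devoices to [p]. /tlumpawtamviliab/ → tlumpawtamviliap.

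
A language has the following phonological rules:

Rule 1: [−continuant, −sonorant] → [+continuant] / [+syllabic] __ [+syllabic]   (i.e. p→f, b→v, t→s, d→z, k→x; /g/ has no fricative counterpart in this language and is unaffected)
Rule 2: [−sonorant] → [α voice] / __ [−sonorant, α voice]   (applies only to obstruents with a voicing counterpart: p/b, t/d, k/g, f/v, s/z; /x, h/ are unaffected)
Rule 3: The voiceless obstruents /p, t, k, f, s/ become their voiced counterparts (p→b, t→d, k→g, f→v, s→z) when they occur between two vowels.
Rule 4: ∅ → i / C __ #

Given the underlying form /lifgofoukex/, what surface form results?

Rule 1 (intervocalic spirantization): /k/ is a stop between vowels /u/ and /e/, so it spirantizes to the fricative [x]. /lifgofoukex/ → lifgofouxex.
Rule 2 (regressive voicing assimilation): /f/ precedes the voiced obstruent /g/, so it voices to [v] by assimilation. /lifgofouxex/ → livgofouxex.
Rule 3 (intervocalic voicing): /f/ is a voiceless obstruent between vowels /o/ and /o/, so it voices to [v]. /livgofouxex/ → livgovouxex.
Rule 4 (final i-epenthesis): the form ends in the consonant /x/, so [i] is inserted word-finally. /livgovouxex/ → livgovouxexi.

livgovouxexi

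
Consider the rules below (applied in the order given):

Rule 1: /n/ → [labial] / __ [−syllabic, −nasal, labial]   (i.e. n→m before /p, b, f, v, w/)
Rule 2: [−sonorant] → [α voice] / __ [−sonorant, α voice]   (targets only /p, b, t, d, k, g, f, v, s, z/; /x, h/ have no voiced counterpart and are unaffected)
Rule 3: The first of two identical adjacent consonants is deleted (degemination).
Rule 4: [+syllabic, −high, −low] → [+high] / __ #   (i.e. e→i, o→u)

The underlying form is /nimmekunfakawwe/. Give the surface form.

nimekumfakawi

Rule 1 (nasal place assimilation): /n/ precedes the labial consonant /f/, so it assimilates in place to [m]. /nimmekunfakawwe/ → nimmekumfakawwe.
Rule 2 (regressive voicing assimilation): no segment meets the environment; /nimmekumfakawwe/ is unchanged.
Rule 3 (degemination): /mm/ is a geminate; the first /m/ deletes. /ww/ is a geminate; the first /w/ deletes. /nimmekumfakawwe/ → nimekumfakawe.
Rule 4 (final vowel raising): /e/ is a mid vowel in word-final position, so it raises to [i]. /nimekumfakawe/ → nimekumfakawi.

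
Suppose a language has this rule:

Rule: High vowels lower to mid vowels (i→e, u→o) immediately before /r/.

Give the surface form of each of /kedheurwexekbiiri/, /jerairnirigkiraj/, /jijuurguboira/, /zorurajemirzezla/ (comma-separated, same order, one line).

/kedheurwexekbiiri/: /u/ is a high vowel immediately before /r/, so it lowers to [o]. /i/ is a high vowel immediately before /r/, so it lowers to [e]. → [kedheorwexekbieri].
/jerairnirigkiraj/: /i/ is a high vowel immediately before /r/, so it lowers to [e]. /i/ is a high vowel immediately before /r/, so it lowers to [e]. /i/ is a high vowel immediately before /r/, so it lowers to [e]. → [jeraernerigkeraj].
/jijuurguboira/: /u/ is a high vowel immediately before /r/, so it lowers to [o]. /i/ is a high vowel immediately before /r/, so it lowers to [e]. → [jijuorguboera].
/zorurajemirzezla/: /u/ is a high vowel immediately before /r/, so it lowers to [o]. /i/ is a high vowel immediately before /r/, so it lowers to [e]. → [zororajemerzezla].

kedheorwexekbieri, jeraernerigkeraj, jijuorguboera, zororajemerzezla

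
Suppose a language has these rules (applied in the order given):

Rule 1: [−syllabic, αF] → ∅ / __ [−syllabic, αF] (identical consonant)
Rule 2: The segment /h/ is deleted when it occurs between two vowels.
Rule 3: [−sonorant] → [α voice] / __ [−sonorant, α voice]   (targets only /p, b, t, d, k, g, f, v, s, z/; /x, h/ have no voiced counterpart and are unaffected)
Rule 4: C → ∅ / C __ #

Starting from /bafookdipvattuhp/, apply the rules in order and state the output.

bafoogdibvatuh

Rule 1 (degemination): /tt/ is a geminate; the first /t/ deletes. /bafookdipvattuhp/ → bafookdipvatuhp.
Rule 2 (intervocalic h-deletion): no segment meets the environment; /bafookdipvatuhp/ is unchanged.
Rule 3 (regressive voicing assimilation): /k/ precedes the voiced obstruent /d/, so it voices to [g] by assimilation. /p/ precedes the voiced obstruent /v/, so it voices to [b] by assimilation. /bafookdipvatuhp/ → bafoogdibvatuhp.
Rule 4 (final cluster simplification): /p/ is the second consonant of a word-final cluster /hp/, so it deletes. /bafoogdibvatuhp/ → bafoogdibvatuh.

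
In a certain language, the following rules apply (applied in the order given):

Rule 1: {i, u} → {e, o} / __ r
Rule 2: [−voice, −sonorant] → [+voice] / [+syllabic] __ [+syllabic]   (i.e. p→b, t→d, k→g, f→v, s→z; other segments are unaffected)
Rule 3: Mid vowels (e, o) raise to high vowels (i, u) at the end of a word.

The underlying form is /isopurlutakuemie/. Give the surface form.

izoborludaguemii

Rule 1 (pre-rhotic lowering): /u/ is a high vowel immediately before /r/, so it lowers to [o]. /isopurlutakuemie/ → isoporlutakuemie.
Rule 2 (intervocalic voicing): /s/ is a voiceless obstruent between vowels /i/ and /o/, so it voices to [z]. /p/ is a voiceless obstruent between vowels /o/ and /o/, so it voices to [b]. /t/ is a voiceless obstruent between vowels /u/ and /a/, so it voices to [d]. /k/ is a voiceless obstruent between vowels /a/ and /u/, so it voices to [g]. /isoporlutakuemie/ → izoborludaguemie.
Rule 3 (final vowel raising): /e/ is a mid vowel in word-final position, so it raises to [i]. /izoborludaguemie/ → izoborludaguemii.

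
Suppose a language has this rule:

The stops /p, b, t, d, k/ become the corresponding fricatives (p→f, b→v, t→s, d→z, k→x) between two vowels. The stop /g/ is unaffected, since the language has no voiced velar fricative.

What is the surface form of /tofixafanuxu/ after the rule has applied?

No segment of /tofixafanuxu/ meets the structural description of the rule, so the form surfaces unchanged.

tofixafanuxu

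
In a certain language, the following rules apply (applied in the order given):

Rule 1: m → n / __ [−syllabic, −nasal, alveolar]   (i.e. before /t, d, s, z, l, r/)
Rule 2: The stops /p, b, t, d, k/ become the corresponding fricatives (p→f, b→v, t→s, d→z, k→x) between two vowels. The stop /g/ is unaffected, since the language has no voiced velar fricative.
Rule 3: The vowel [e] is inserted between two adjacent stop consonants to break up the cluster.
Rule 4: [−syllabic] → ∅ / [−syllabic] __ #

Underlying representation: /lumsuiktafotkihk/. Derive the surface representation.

lunsuiketafotekih

Rule 1 (nasal place assimilation): /m/ precedes the alveolar consonant /s/, so it assimilates in place to [n]. /lumsuiktafotkihk/ → lunsuiktafotkihk.
Rule 2 (intervocalic spirantization): no segment meets the environment; /lunsuiktafotkihk/ is unchanged.
Rule 3 (stop-cluster e-epenthesis): /k/ and /t/ form a stop–stop cluster, so [e] is inserted between them. /t/ and /k/ form a stop–stop cluster, so [e] is inserted between them. /lunsuiktafotkihk/ → lunsuiketafotekihk.
Rule 4 (final cluster simplification): /k/ is the second consonant of a word-final cluster /hk/, so it deletes. /lunsuiketafotekihk/ → lunsuiketafotekih.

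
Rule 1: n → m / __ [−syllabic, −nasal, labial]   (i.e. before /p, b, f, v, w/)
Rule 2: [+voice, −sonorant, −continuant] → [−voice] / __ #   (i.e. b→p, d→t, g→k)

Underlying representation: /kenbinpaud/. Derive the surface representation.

kembimpaut

Rule 1 (nasal place assimilation): /n/ precedes the labial consonant /b/, so it assimilates in place to [m]. /n/ precedes the labial consonant /p/, so it assimilates in place to [m]. /kenbinpaud/ → kembimpaud.
Rule 2 (final devoicing): /d/ is a voiced stop in word-final position, so it devoices to [t]. /kembimpaud/ → kembimpaut.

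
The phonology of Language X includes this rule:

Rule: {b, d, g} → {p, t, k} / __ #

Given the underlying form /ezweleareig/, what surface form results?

ezweleareik

/g/ is a voiced stop in word-final position, so it devoices to [k].
Surface form: [ezweleareik].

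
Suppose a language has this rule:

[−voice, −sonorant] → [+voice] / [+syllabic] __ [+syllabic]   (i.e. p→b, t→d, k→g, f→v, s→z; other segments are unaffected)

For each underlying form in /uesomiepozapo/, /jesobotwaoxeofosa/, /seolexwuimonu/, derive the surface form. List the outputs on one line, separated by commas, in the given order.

uezomiebozabo, jezobotwaoxeovoza, seolexwuimonu

/uesomiepozapo/: /s/ is a voiceless obstruent between vowels /e/ and /o/, so it voices to [z]. /p/ is a voiceless obstruent between vowels /e/ and /o/, so it voices to [b]. /p/ is a voiceless obstruent between vowels /a/ and /o/, so it voices to [b]. → [uezomiebozabo].
/jesobotwaoxeofosa/: /s/ is a voiceless obstruent between vowels /e/ and /o/, so it voices to [z]. /f/ is a voiceless obstruent between vowels /o/ and /o/, so it voices to [v]. /s/ is a voiceless obstruent between vowels /o/ and /a/, so it voices to [z]. → [jezobotwaoxeovoza].
/seolexwuimonu/: the rule's environment is not met; surfaces unchanged as [seolexwuimonu].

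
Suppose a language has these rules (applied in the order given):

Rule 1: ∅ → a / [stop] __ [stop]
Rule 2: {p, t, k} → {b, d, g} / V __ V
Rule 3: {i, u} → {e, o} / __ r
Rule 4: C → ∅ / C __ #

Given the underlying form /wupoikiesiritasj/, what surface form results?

Rule 1 (stop-cluster a-epenthesis): no segment meets the environment; /wupoikiesiritasj/ is unchanged.
Rule 2 (intervocalic voicing): /p/ is a voiceless stop between vowels /u/ and /o/, so it voices to [b]. /k/ is a voiceless stop between vowels /i/ and /i/, so it voices to [g]. /t/ is a voiceless stop between vowels /i/ and /a/, so it voices to [d]. /wupoikiesiritasj/ → wuboigiesiridasj.
Rule 3 (pre-rhotic lowering): /i/ is a high vowel immediately before /r/, so it lowers to [e]. /wuboigiesiridasj/ → wuboigieseridasj.
Rule 4 (final cluster simplification): /j/ is the second consonant of a word-final cluster /sj/, so it deletes. /wuboigieseridasj/ → wuboigieseridas.

wuboigieseridas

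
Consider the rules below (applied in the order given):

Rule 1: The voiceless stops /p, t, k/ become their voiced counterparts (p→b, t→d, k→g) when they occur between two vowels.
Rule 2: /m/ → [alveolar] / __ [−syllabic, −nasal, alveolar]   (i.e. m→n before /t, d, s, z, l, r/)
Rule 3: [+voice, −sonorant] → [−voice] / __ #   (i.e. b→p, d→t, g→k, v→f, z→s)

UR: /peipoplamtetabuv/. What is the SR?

Rule 1 (intervocalic voicing): /p/ is a voiceless stop between vowels /i/ and /o/, so it voices to [b]. /t/ is a voiceless stop between vowels /e/ and /a/, so it voices to [d]. /peipoplamtetabuv/ → peiboplamtedabuv.
Rule 2 (nasal place assimilation): /m/ precedes the alveolar consonant /t/, so it assimilates in place to [n]. /peiboplamtedabuv/ → peiboplantedabuv.
Rule 3 (final devoicing): /v/ is a voiced obstruent in word-final position, so it devoices to [f]. /peiboplantedabuv/ → peiboplantedabuf.

peiboplantedabuf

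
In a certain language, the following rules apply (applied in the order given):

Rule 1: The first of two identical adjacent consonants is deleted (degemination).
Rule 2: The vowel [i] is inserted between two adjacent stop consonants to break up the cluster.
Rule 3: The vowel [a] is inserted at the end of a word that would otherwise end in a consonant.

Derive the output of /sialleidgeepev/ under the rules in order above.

sialeidigeepeva

Rule 1 (degemination): /ll/ is a geminate; the first /l/ deletes. /sialleidgeepev/ → sialeidgeepev.
Rule 2 (stop-cluster i-epenthesis): /d/ and /g/ form a stop–stop cluster, so [i] is inserted between them. /sialeidgeepev/ → sialeidigeepev.
Rule 3 (final a-epenthesis): the form ends in the consonant /v/, so [a] is inserted word-finally. /sialeidigeepev/ → sialeidigeepeva.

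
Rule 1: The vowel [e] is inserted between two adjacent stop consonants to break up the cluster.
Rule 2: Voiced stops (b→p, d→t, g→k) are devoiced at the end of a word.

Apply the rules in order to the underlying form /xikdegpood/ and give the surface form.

Rule 1 (stop-cluster e-epenthesis): /k/ and /d/ form a stop–stop cluster, so [e] is inserted between them. /g/ and /p/ form a stop–stop cluster, so [e] is inserted between them. /xikdegpood/ → xikedegepood.
Rule 2 (final devoicing): /d/ is a voiced stop in word-final position, so it devoices to [t]. /xikedegepood/ → xikedegepoot.

xikedegepoot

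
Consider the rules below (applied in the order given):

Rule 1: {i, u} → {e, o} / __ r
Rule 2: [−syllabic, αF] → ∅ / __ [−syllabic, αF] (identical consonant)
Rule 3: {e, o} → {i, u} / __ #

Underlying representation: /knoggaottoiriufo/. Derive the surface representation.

Rule 1 (pre-rhotic lowering): /i/ is a high vowel immediately before /r/, so it lowers to [e]. /knoggaottoiriufo/ → knoggaottoeriufo.
Rule 2 (degemination): /gg/ is a geminate; the first /g/ deletes. /tt/ is a geminate; the first /t/ deletes. /knoggaottoeriufo/ → knogaotoeriufo.
Rule 3 (final vowel raising): /o/ is a mid vowel in word-final position, so it raises to [u]. /knogaotoeriufo/ → knogaotoeriufu.

knogaotoeriufu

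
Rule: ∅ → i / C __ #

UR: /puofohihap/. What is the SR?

puofohihapi

the form ends in the consonant /p/, so [i] is inserted word-finally.
Surface form: [puofohihapi].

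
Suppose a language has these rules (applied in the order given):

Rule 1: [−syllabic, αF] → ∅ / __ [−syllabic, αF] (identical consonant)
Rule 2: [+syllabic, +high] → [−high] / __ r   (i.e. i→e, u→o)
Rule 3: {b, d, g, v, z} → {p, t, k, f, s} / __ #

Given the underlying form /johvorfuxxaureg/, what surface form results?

Rule 1 (degemination): /xx/ is a geminate; the first /x/ deletes. /johvorfuxxaureg/ → johvorfuxaureg.
Rule 2 (pre-rhotic lowering): /u/ is a high vowel immediately before /r/, so it lowers to [o]. /johvorfuxaureg/ → johvorfuxaoreg.
Rule 3 (final devoicing): /g/ is a voiced obstruent in word-final position, so it devoices to [k]. /johvorfuxaoreg/ → johvorfuxaorek.

johvorfuxaorek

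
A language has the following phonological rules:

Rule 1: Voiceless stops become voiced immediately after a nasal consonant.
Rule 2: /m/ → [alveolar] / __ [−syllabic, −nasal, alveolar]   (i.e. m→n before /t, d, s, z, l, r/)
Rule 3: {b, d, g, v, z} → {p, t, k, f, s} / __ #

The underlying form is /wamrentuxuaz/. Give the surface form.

Rule 1 (post-nasal voicing): /t/ is a voiceless stop immediately after the nasal /n/, so it voices to [d]. /wamrentuxuaz/ → wamrenduxuaz.
Rule 2 (nasal place assimilation): /m/ precedes the alveolar consonant /r/, so it assimilates in place to [n]. /wamrenduxuaz/ → wanrenduxuaz.
Rule 3 (final devoicing): /z/ is a voiced obstruent in word-final position, so it devoices to [s]. /wanrenduxuaz/ → wanrenduxuas.

wanrenduxuas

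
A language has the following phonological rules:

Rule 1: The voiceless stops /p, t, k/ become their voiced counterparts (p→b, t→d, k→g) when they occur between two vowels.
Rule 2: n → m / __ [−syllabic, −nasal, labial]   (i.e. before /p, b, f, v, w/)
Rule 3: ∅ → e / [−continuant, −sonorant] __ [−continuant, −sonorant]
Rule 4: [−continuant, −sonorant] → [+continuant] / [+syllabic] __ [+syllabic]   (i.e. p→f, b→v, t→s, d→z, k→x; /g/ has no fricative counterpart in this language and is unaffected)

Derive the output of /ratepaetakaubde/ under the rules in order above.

Rule 1 (intervocalic voicing): /t/ is a voiceless stop between vowels /a/ and /e/, so it voices to [d]. /p/ is a voiceless stop between vowels /e/ and /a/, so it voices to [b]. /t/ is a voiceless stop between vowels /e/ and /a/, so it voices to [d]. /k/ is a voiceless stop between vowels /a/ and /a/, so it voices to [g]. /ratepaetakaubde/ → radebaedagaubde.
Rule 2 (nasal place assimilation): no segment meets the environment; /radebaedagaubde/ is unchanged.
Rule 3 (stop-cluster e-epenthesis): /b/ and /d/ form a stop–stop cluster, so [e] is inserted between them. /radebaedagaubde/ → radebaedagaubede.
Rule 4 (intervocalic spirantization): /d/ is a stop between vowels /a/ and /e/, so it spirantizes to the fricative [z]. /b/ is a stop between vowels /e/ and /a/, so it spirantizes to the fricative [v]. /d/ is a stop between vowels /e/ and /a/, so it spirantizes to the fricative [z]. /b/ is a stop between vowels /u/ and /e/, so it spirantizes to the fricative [v]. /d/ is a stop between vowels /e/ and /e/, so it spirantizes to the fricative [z]. /radebaedagaubede/ → razevaezagauveze.

razevaezagauveze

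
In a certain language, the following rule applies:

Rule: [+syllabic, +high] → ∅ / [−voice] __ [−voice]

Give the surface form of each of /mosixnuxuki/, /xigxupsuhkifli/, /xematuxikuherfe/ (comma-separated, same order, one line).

/mosixnuxuki/: /i/ is a high vowel flanked by voiceless consonants /s/ and /x/, so it deletes. /u/ is a high vowel flanked by voiceless consonants /x/ and /k/, so it deletes. → [mosxnuxki].
/xigxupsuhkifli/: /u/ is a high vowel flanked by voiceless consonants /x/ and /p/, so it deletes. /u/ is a high vowel flanked by voiceless consonants /s/ and /h/, so it deletes. /i/ is a high vowel flanked by voiceless consonants /k/ and /f/, so it deletes. → [xigxpshkfli].
/xematuxikuherfe/: /u/ is a high vowel flanked by voiceless consonants /t/ and /x/, so it deletes. /i/ is a high vowel flanked by voiceless consonants /x/ and /k/, so it deletes. /u/ is a high vowel flanked by voiceless consonants /k/ and /h/, so it deletes. → [xematxkherfe].

mosxnuxki, xigxpshkfli, xematxkherfe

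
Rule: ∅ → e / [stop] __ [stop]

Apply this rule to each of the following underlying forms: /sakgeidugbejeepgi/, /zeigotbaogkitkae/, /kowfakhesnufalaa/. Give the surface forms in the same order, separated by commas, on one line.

sakegeidugebejeepegi, zeigotebaogekitekae, kowfakhesnufalaa

/sakgeidugbejeepgi/: /k/ and /g/ form a stop–stop cluster, so [e] is inserted between them. /g/ and /b/ form a stop–stop cluster, so [e] is inserted between them. /p/ and /g/ form a stop–stop cluster, so [e] is inserted between them. → [sakegeidugebejeepegi].
/zeigotbaogkitkae/: /t/ and /b/ form a stop–stop cluster, so [e] is inserted between them. /g/ and /k/ form a stop–stop cluster, so [e] is inserted between them. /t/ and /k/ form a stop–stop cluster, so [e] is inserted between them. → [zeigotebaogekitekae].
/kowfakhesnufalaa/: the rule's environment is not met; surfaces unchanged as [kowfakhesnufalaa].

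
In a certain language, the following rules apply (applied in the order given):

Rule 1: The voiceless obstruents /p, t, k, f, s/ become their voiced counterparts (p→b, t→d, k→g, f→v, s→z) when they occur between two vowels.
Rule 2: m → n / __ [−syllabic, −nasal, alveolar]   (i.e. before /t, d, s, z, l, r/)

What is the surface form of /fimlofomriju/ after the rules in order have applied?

Rule 1 (intervocalic voicing): /f/ is a voiceless obstruent between vowels /o/ and /o/, so it voices to [v]. /fimlofomriju/ → fimlovomriju.
Rule 2 (nasal place assimilation): /m/ precedes the alveolar consonant /l/, so it assimilates in place to [n]. /m/ precedes the alveolar consonant /r/, so it assimilates in place to [n]. /fimlovomriju/ → finlovonriju.

finlovonriju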